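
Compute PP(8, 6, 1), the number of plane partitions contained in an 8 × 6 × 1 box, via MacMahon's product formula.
PP(8, 6, 1) = 3003

Evaluate the triple product over i = 1..8, j = 1..6, k = 1..1. The factors are (2/1) · (3/2) · (4/3) · (5/4) · (6/5) · (7/6) · (3/2) · (4/3) · … (48 factors total). The numerators and denominators telescope so the product is an integer; carrying out the multiplication exactly gives PP(8, 6, 1) = 3003.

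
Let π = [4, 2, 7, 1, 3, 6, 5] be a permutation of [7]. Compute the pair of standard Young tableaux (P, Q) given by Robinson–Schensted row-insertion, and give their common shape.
P = [1, 3, 5] / [2, 6] / [4, 7];  Q = [1, 3, 6] / [2, 5] / [4, 7];  common shape = (3, 2, 2)

Row-insert the values π_1, π_2, … into P one at a time, bumping the leftmost entry strictly greater than the inserted value down to the next row. The recording tableau Q records, in position (i, j), the step at which that cell was added to P.
  Insert 4 (step 1): P = [4];  Q = [1]
  Insert 2 (step 2): P = [2] / [4];  Q = [1] / [2]
  Insert 7 (step 3): P = [2, 7] / [4];  Q = [1, 3] / [2]
  Insert 1 (step 4): P = [1, 7] / [2] / [4];  Q = [1, 3] / [2] / [4]
  Insert 3 (step 5): P = [1, 3] / [2, 7] / [4];  Q = [1, 3] / [2, 5] / [4]
  Insert 6 (step 6): P = [1, 3, 6] / [2, 7] / [4];  Q = [1, 3, 6] / [2, 5] / [4]
  Insert 5 (step 7): P = [1, 3, 5] / [2, 6] / [4, 7];  Q = [1, 3, 6] / [2, 5] / [4, 7]
Final shape: (3, 2, 2).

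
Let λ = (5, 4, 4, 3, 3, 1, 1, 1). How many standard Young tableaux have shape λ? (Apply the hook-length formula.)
# SYT of shape (5, 4, 4, 3, 3, 1, 1, 1) = 1280359080

Hook-length formula: f^λ = n! / Π hook(c), product over all cells c of the Young diagram. For λ = (5, 4, 4, 3, 3, 1, 1, 1), n = 22 boxes. Hook lengths by row (left-to-right, top-to-bottom): [12, 8, 7, 4, 1]; [10, 6, 5, 2]; [9, 5, 4, 1]; [7, 3, 2]; [6, 2, 1]; [3]; [2]; [1]. Product of hooks = 877879296000. So f^λ = 22! / 877879296000 = 1124000727777607680000 / 877879296000 = 1280359080.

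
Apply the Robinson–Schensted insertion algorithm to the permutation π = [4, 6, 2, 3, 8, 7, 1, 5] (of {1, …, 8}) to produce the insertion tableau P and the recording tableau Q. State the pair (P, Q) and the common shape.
P = [1, 3, 5] / [2, 6, 7] / [4, 8];  Q = [1, 2, 5] / [3, 4, 6] / [7, 8];  common shape = (3, 3, 2)

Row-insert the values π_1, π_2, … into P one at a time, bumping the leftmost entry strictly greater than the inserted value down to the next row. The recording tableau Q records, in position (i, j), the step at which that cell was added to P.
  Insert 4 (step 1): P = [4];  Q = [1]
  Insert 6 (step 2): P = [4, 6];  Q = [1, 2]
  Insert 2 (step 3): P = [2, 6] / [4];  Q = [1, 2] / [3]
  Insert 3 (step 4): P = [2, 3] / [4, 6];  Q = [1, 2] / [3, 4]
  Insert 8 (step 5): P = [2, 3, 8] / [4, 6];  Q = [1, 2, 5] / [3, 4]
  Insert 7 (step 6): P = [2, 3, 7] / [4, 6, 8];  Q = [1, 2, 5] / [3, 4, 6]
  Insert 1 (step 7): P = [1, 3, 7] / [2, 6, 8] / [4];  Q = [1, 2, 5] / [3, 4, 6] / [7]
  Insert 5 (step 8): P = [1, 3, 5] / [2, 6, 7] / [4, 8];  Q = [1, 2, 5] / [3, 4, 6] / [7, 8]
Final shape: (3, 3, 2).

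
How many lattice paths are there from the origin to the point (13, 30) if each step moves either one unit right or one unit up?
Number of paths = 36576848168

A monotone lattice path from (0, 0) to (13, 30) consists of 13 east steps and 30 north steps in some order, so it is determined by which 13 of the 43 steps are east. The count is C(43, 13) = 36576848168.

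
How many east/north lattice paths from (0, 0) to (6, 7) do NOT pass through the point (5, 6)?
Number of paths = 792

Total paths from (0, 0) to (6, 7): C(13, 6) = 1716. Paths through (5, 6): (paths (0, 0) → (5, 6)) × (paths (5, 6) → (6, 7)) = C(11, 5) · C(2, 1) = 462 · 2 = 924. Avoidance count = 1716 − 924 = 792.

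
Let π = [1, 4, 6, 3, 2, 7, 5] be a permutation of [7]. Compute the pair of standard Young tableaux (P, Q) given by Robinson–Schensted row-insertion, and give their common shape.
P = [1, 2, 5, 7] / [3, 6] / [4];  Q = [1, 2, 3, 6] / [4, 7] / [5];  common shape = (4, 2, 1)

Row-insert the values π_1, π_2, … into P one at a time, bumping the leftmost entry strictly greater than the inserted value down to the next row. The recording tableau Q records, in position (i, j), the step at which that cell was added to P.
  Insert 1 (step 1): P = [1];  Q = [1]
  Insert 4 (step 2): P = [1, 4];  Q = [1, 2]
  Insert 6 (step 3): P = [1, 4, 6];  Q = [1, 2, 3]
  Insert 3 (step 4): P = [1, 3, 6] / [4];  Q = [1, 2, 3] / [4]
  Insert 2 (step 5): P = [1, 2, 6] / [3] / [4];  Q = [1, 2, 3] / [4] / [5]
  Insert 7 (step 6): P = [1, 2, 6, 7] / [3] / [4];  Q = [1, 2, 3, 6] / [4] / [5]
  Insert 5 (step 7): P = [1, 2, 5, 7] / [3, 6] / [4];  Q = [1, 2, 3, 6] / [4, 7] / [5]
Final shape: (4, 2, 1).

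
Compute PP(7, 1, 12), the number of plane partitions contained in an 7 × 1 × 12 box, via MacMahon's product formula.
PP(7, 1, 12) = 50388

Evaluate the triple product over i = 1..7, j = 1..1, k = 1..12. The factors are (2/1) · (3/2) · (4/3) · (5/4) · (6/5) · (7/6) · (8/7) · (9/8) · … (84 factors total). The numerators and denominators telescope so the product is an integer; carrying out the multiplication exactly gives PP(7, 1, 12) = 50388.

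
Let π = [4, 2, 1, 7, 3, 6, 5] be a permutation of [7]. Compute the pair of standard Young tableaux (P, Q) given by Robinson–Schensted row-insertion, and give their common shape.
P = [1, 3, 5] / [2, 6] / [4, 7];  Q = [1, 4, 6] / [2, 5] / [3, 7];  common shape = (3, 2, 2)

Row-insert the values π_1, π_2, … into P one at a time, bumping the leftmost entry strictly greater than the inserted value down to the next row. The recording tableau Q records, in position (i, j), the step at which that cell was added to P.
  Insert 4 (step 1): P = [4];  Q = [1]
  Insert 2 (step 2): P = [2] / [4];  Q = [1] / [2]
  Insert 1 (step 3): P = [1] / [2] / [4];  Q = [1] / [2] / [3]
  Insert 7 (step 4): P = [1, 7] / [2] / [4];  Q = [1, 4] / [2] / [3]
  Insert 3 (step 5): P = [1, 3] / [2, 7] / [4];  Q = [1, 4] / [2, 5] / [3]
  Insert 6 (step 6): P = [1, 3, 6] / [2, 7] / [4];  Q = [1, 4, 6] / [2, 5] / [3]
  Insert 5 (step 7): P = [1, 3, 5] / [2, 6] / [4, 7];  Q = [1, 4, 6] / [2, 5] / [3, 7]
Final shape: (3, 2, 2).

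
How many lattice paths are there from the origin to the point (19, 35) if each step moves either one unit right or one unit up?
Number of paths = 183649923622620

A monotone lattice path from (0, 0) to (19, 35) consists of 19 east steps and 35 north steps in some order, so it is determined by which 19 of the 54 steps are east. The count is C(54, 19) = 183649923622620.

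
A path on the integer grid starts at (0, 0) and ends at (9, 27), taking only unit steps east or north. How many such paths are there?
Number of paths = 94143280

A monotone lattice path from (0, 0) to (9, 27) consists of 9 east steps and 27 north steps in some order, so it is determined by which 9 of the 36 steps are east. The count is C(36, 9) = 94143280.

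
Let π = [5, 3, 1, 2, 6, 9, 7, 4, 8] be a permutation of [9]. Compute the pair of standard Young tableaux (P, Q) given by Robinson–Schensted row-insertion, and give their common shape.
P = [1, 2, 4, 7, 8] / [3, 6] / [5, 9];  Q = [1, 4, 5, 6, 9] / [2, 7] / [3, 8];  common shape = (5, 2, 2)

Row-insert the values π_1, π_2, … into P one at a time, bumping the leftmost entry strictly greater than the inserted value down to the next row. The recording tableau Q records, in position (i, j), the step at which that cell was added to P.
  Insert 5 (step 1): P = [5];  Q = [1]
  Insert 3 (step 2): P = [3] / [5];  Q = [1] / [2]
  Insert 1 (step 3): P = [1] / [3] / [5];  Q = [1] / [2] / [3]
  Insert 2 (step 4): P = [1, 2] / [3] / [5];  Q = [1, 4] / [2] / [3]
  Insert 6 (step 5): P = [1, 2, 6] / [3] / [5];  Q = [1, 4, 5] / [2] / [3]
  Insert 9 (step 6): P = [1, 2, 6, 9] / [3] / [5];  Q = [1, 4, 5, 6] / [2] / [3]
  Insert 7 (step 7): P = [1, 2, 6, 7] / [3, 9] / [5];  Q = [1, 4, 5, 6] / [2, 7] / [3]
  Insert 4 (step 8): P = [1, 2, 4, 7] / [3, 6] / [5, 9];  Q = [1, 4, 5, 6] / [2, 7] / [3, 8]
  Insert 8 (step 9): P = [1, 2, 4, 7, 8] / [3, 6] / [5, 9];  Q = [1, 4, 5, 6, 9] / [2, 7] / [3, 8]
Final shape: (5, 2, 2).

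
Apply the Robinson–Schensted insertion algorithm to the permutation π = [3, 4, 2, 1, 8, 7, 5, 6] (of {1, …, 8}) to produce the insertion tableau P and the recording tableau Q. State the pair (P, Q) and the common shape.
P = [1, 4, 5, 6] / [2, 7] / [3, 8];  Q = [1, 2, 5, 8] / [3, 6] / [4, 7];  common shape = (4, 2, 2)

Row-insert the values π_1, π_2, … into P one at a time, bumping the leftmost entry strictly greater than the inserted value down to the next row. The recording tableau Q records, in position (i, j), the step at which that cell was added to P.
  Insert 3 (step 1): P = [3];  Q = [1]
  Insert 4 (step 2): P = [3, 4];  Q = [1, 2]
  Insert 2 (step 3): P = [2, 4] / [3];  Q = [1, 2] / [3]
  Insert 1 (step 4): P = [1, 4] / [2] / [3];  Q = [1, 2] / [3] / [4]
  Insert 8 (step 5): P = [1, 4, 8] / [2] / [3];  Q = [1, 2, 5] / [3] / [4]
  Insert 7 (step 6): P = [1, 4, 7] / [2, 8] / [3];  Q = [1, 2, 5] / [3, 6] / [4]
  Insert 5 (step 7): P = [1, 4, 5] / [2, 7] / [3, 8];  Q = [1, 2, 5] / [3, 6] / [4, 7]
  Insert 6 (step 8): P = [1, 4, 5, 6] / [2, 7] / [3, 8];  Q = [1, 2, 5, 8] / [3, 6] / [4, 7]
Final shape: (4, 2, 2).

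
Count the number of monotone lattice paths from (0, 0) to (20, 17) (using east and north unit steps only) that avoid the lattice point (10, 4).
Number of paths = 14760158644

Total paths from (0, 0) to (20, 17): C(37, 20) = 15905368710. Paths through (10, 4): (paths (0, 0) → (10, 4)) × (paths (10, 4) → (20, 17)) = C(14, 10) · C(23, 10) = 1001 · 1144066 = 1145210066. Avoidance count = 15905368710 − 1145210066 = 14760158644.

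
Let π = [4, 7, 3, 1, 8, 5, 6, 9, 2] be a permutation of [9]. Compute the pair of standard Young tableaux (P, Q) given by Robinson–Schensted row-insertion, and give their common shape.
P = [1, 2, 6, 9] / [3, 5, 8] / [4, 7];  Q = [1, 2, 5, 8] / [3, 6, 7] / [4, 9];  common shape = (4, 3, 2)

Row-insert the values π_1, π_2, … into P one at a time, bumping the leftmost entry strictly greater than the inserted value down to the next row. The recording tableau Q records, in position (i, j), the step at which that cell was added to P.
  Insert 4 (step 1): P = [4];  Q = [1]
  Insert 7 (step 2): P = [4, 7];  Q = [1, 2]
  Insert 3 (step 3): P = [3, 7] / [4];  Q = [1, 2] / [3]
  Insert 1 (step 4): P = [1, 7] / [3] / [4];  Q = [1, 2] / [3] / [4]
  Insert 8 (step 5): P = [1, 7, 8] / [3] / [4];  Q = [1, 2, 5] / [3] / [4]
  Insert 5 (step 6): P = [1, 5, 8] / [3, 7] / [4];  Q = [1, 2, 5] / [3, 6] / [4]
  Insert 6 (step 7): P = [1, 5, 6] / [3, 7, 8] / [4];  Q = [1, 2, 5] / [3, 6, 7] / [4]
  Insert 9 (step 8): P = [1, 5, 6, 9] / [3, 7, 8] / [4];  Q = [1, 2, 5, 8] / [3, 6, 7] / [4]
  Insert 2 (step 9): P = [1, 2, 6, 9] / [3, 5, 8] / [4, 7];  Q = [1, 2, 5, 8] / [3, 6, 7] / [4, 9]
Final shape: (4, 3, 2).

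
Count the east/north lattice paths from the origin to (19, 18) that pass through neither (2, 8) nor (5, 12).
Number of paths = 17114199195

Inclusion–exclusion. Total paths: C(37, 19) = 17672631900. Through P₁: C(10, 2)·C(27, 17) = 379632825. Through P₂: C(17, 5)·C(20, 14) = 239846880. Since P₁ is strictly southwest of P₂, a monotone path through both must visit P₁ then P₂; paths through both = C(10, 2)·C(7, 3)·C(20, 14) = 61047000. Avoid both = 17672631900 − 379632825 − 239846880 + 61047000 = 17114199195.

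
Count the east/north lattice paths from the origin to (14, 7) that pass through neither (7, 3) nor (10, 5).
Number of paths = 49635

Inclusion–exclusion. Total paths: C(21, 14) = 116280. Through P₁: C(10, 7)·C(11, 7) = 39600. Through P₂: C(15, 10)·C(6, 4) = 45045. Since P₁ is strictly southwest of P₂, a monotone path through both must visit P₁ then P₂; paths through both = C(10, 7)·C(5, 3)·C(6, 4) = 18000. Avoid both = 116280 − 39600 − 45045 + 18000 = 49635.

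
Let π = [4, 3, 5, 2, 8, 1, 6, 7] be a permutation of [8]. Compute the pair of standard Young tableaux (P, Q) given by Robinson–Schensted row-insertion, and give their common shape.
P = [1, 5, 6, 7] / [2, 8] / [3] / [4];  Q = [1, 3, 5, 8] / [2, 7] / [4] / [6];  common shape = (4, 2, 1, 1)

Row-insert the values π_1, π_2, … into P one at a time, bumping the leftmost entry strictly greater than the inserted value down to the next row. The recording tableau Q records, in position (i, j), the step at which that cell was added to P.
  Insert 4 (step 1): P = [4];  Q = [1]
  Insert 3 (step 2): P = [3] / [4];  Q = [1] / [2]
  Insert 5 (step 3): P = [3, 5] / [4];  Q = [1, 3] / [2]
  Insert 2 (step 4): P = [2, 5] / [3] / [4];  Q = [1, 3] / [2] / [4]
  Insert 8 (step 5): P = [2, 5, 8] / [3] / [4];  Q = [1, 3, 5] / [2] / [4]
  Insert 1 (step 6): P = [1, 5, 8] / [2] / [3] / [4];  Q = [1, 3, 5] / [2] / [4] / [6]
  Insert 6 (step 7): P = [1, 5, 6] / [2, 8] / [3] / [4];  Q = [1, 3, 5] / [2, 7] / [4] / [6]
  Insert 7 (step 8): P = [1, 5, 6, 7] / [2, 8] / [3] / [4];  Q = [1, 3, 5, 8] / [2, 7] / [4] / [6]
Final shape: (4, 2, 1, 1).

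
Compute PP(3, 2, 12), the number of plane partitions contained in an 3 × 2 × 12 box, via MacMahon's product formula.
PP(3, 2, 12) = 63700

Evaluate the triple product over i = 1..3, j = 1..2, k = 1..12. The factors are (2/1) · (3/2) · (4/3) · (5/4) · (6/5) · (7/6) · (8/7) · (9/8) · … (72 factors total). The numerators and denominators telescope so the product is an integer; carrying out the multiplication exactly gives PP(3, 2, 12) = 63700.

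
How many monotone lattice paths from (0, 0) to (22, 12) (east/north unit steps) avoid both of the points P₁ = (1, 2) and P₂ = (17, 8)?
Number of paths = 307222809

Inclusion–exclusion. Total paths: C(34, 22) = 548354040. Through P₁: C(3, 1)·C(31, 21) = 133056495. Through P₂: C(25, 17)·C(9, 5) = 136278450. Since P₁ is strictly southwest of P₂, a monotone path through both must visit P₁ then P₂; paths through both = C(3, 1)·C(22, 16)·C(9, 5) = 28203714. Avoid both = 548354040 − 133056495 − 136278450 + 28203714 = 307222809.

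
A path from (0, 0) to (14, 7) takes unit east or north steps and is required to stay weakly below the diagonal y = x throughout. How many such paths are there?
Number of paths = 62016

By the reflection principle (André's argument), the number of monotone paths to (14, 7) with n ≤ m that never go above y = x is C(21, 14) − C(21, 15) = 116280 − 54264 = 62016.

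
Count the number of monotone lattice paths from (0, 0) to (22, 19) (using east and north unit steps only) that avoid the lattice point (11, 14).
Number of paths = 225192747000

Total paths from (0, 0) to (22, 19): C(41, 22) = 244662670200. Paths through (11, 14): (paths (0, 0) → (11, 14)) × (paths (11, 14) → (22, 19)) = C(25, 11) · C(16, 11) = 4457400 · 4368 = 19469923200. Avoidance count = 244662670200 − 19469923200 = 225192747000.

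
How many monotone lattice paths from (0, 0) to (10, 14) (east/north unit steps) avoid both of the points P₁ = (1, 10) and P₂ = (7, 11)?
Number of paths = 1318451

Inclusion–exclusion. Total paths: C(24, 10) = 1961256. Through P₁: C(11, 1)·C(13, 9) = 7865. Through P₂: C(18, 7)·C(6, 3) = 636480. Since P₁ is strictly southwest of P₂, a monotone path through both must visit P₁ then P₂; paths through both = C(11, 1)·C(7, 6)·C(6, 3) = 1540. Avoid both = 1961256 − 7865 − 636480 + 1540 = 1318451.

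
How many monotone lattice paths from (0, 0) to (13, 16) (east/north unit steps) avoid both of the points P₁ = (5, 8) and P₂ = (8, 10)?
Number of paths = 37029969

Inclusion–exclusion. Total paths: C(29, 13) = 67863915. Through P₁: C(13, 5)·C(16, 8) = 16563690. Through P₂: C(18, 8)·C(11, 5) = 20216196. Since P₁ is strictly southwest of P₂, a monotone path through both must visit P₁ then P₂; paths through both = C(13, 5)·C(5, 3)·C(11, 5) = 5945940. Avoid both = 67863915 − 16563690 − 20216196 + 5945940 = 37029969.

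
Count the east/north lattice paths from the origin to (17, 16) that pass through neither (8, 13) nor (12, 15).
Number of paths = 1036046250

Inclusion–exclusion. Total paths: C(33, 17) = 1166803110. Through P₁: C(21, 8)·C(12, 9) = 44767800. Through P₂: C(27, 12)·C(6, 5) = 104303160. Since P₁ is strictly southwest of P₂, a monotone path through both must visit P₁ then P₂; paths through both = C(21, 8)·C(6, 4)·C(6, 5) = 18314100. Avoid both = 1166803110 − 44767800 − 104303160 + 18314100 = 1036046250.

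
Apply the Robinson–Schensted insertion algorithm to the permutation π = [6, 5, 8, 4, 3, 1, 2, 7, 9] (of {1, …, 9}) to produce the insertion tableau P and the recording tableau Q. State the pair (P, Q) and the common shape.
P = [1, 2, 7, 9] / [3, 8] / [4] / [5] / [6];  Q = [1, 3, 8, 9] / [2, 7] / [4] / [5] / [6];  common shape = (4, 2, 1, 1, 1)

Row-insert the values π_1, π_2, … into P one at a time, bumping the leftmost entry strictly greater than the inserted value down to the next row. The recording tableau Q records, in position (i, j), the step at which that cell was added to P.
  Insert 6 (step 1): P = [6];  Q = [1]
  Insert 5 (step 2): P = [5] / [6];  Q = [1] / [2]
  Insert 8 (step 3): P = [5, 8] / [6];  Q = [1, 3] / [2]
  Insert 4 (step 4): P = [4, 8] / [5] / [6];  Q = [1, 3] / [2] / [4]
  Insert 3 (step 5): P = [3, 8] / [4] / [5] / [6];  Q = [1, 3] / [2] / [4] / [5]
  Insert 1 (step 6): P = [1, 8] / [3] / [4] / [5] / [6];  Q = [1, 3] / [2] / [4] / [5] / [6]
  Insert 2 (step 7): P = [1, 2] / [3, 8] / [4] / [5] / [6];  Q = [1, 3] / [2, 7] / [4] / [5] / [6]
  Insert 7 (step 8): P = [1, 2, 7] / [3, 8] / [4] / [5] / [6];  Q = [1, 3, 8] / [2, 7] / [4] / [5] / [6]
  Insert 9 (step 9): P = [1, 2, 7, 9] / [3, 8] / [4] / [5] / [6];  Q = [1, 3, 8, 9] / [2, 7] / [4] / [5] / [6]
Final shape: (4, 2, 1, 1, 1).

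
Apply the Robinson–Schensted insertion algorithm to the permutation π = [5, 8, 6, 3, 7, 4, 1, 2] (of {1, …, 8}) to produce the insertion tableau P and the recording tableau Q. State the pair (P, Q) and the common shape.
P = [1, 2, 7] / [3, 4] / [5, 6] / [8];  Q = [1, 2, 5] / [3, 6] / [4, 8] / [7];  common shape = (3, 2, 2, 1)

Row-insert the values π_1, π_2, … into P one at a time, bumping the leftmost entry strictly greater than the inserted value down to the next row. The recording tableau Q records, in position (i, j), the step at which that cell was added to P.
  Insert 5 (step 1): P = [5];  Q = [1]
  Insert 8 (step 2): P = [5, 8];  Q = [1, 2]
  Insert 6 (step 3): P = [5, 6] / [8];  Q = [1, 2] / [3]
  Insert 3 (step 4): P = [3, 6] / [5] / [8];  Q = [1, 2] / [3] / [4]
  Insert 7 (step 5): P = [3, 6, 7] / [5] / [8];  Q = [1, 2, 5] / [3] / [4]
  Insert 4 (step 6): P = [3, 4, 7] / [5, 6] / [8];  Q = [1, 2, 5] / [3, 6] / [4]
  Insert 1 (step 7): P = [1, 4, 7] / [3, 6] / [5] / [8];  Q = [1, 2, 5] / [3, 6] / [4] / [7]
  Insert 2 (step 8): P = [1, 2, 7] / [3, 4] / [5, 6] / [8];  Q = [1, 2, 5] / [3, 6] / [4, 8] / [7]
Final shape: (3, 2, 2, 1).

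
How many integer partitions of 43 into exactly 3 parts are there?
p(43, 3 parts) = 154

Partitions of n into exactly k parts are in bijection with partitions of n − k into at most k parts (subtract 1 from each part). So p(43, exactly 3) = p(40, parts ≤ 3). Computing via the recurrence p(m, j) = p(m, j−1) + p(m−j, j) gives 154.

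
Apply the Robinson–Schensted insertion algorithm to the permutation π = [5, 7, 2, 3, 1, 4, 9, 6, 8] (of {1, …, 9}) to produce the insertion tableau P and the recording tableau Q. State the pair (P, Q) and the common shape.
P = [1, 3, 4, 6, 8] / [2, 7, 9] / [5];  Q = [1, 2, 6, 7, 9] / [3, 4, 8] / [5];  common shape = (5, 3, 1)

Row-insert the values π_1, π_2, … into P one at a time, bumping the leftmost entry strictly greater than the inserted value down to the next row. The recording tableau Q records, in position (i, j), the step at which that cell was added to P.
  Insert 5 (step 1): P = [5];  Q = [1]
  Insert 7 (step 2): P = [5, 7];  Q = [1, 2]
  Insert 2 (step 3): P = [2, 7] / [5];  Q = [1, 2] / [3]
  Insert 3 (step 4): P = [2, 3] / [5, 7];  Q = [1, 2] / [3, 4]
  Insert 1 (step 5): P = [1, 3] / [2, 7] / [5];  Q = [1, 2] / [3, 4] / [5]
  Insert 4 (step 6): P = [1, 3, 4] / [2, 7] / [5];  Q = [1, 2, 6] / [3, 4] / [5]
  Insert 9 (step 7): P = [1, 3, 4, 9] / [2, 7] / [5];  Q = [1, 2, 6, 7] / [3, 4] / [5]
  Insert 6 (step 8): P = [1, 3, 4, 6] / [2, 7, 9] / [5];  Q = [1, 2, 6, 7] / [3, 4, 8] / [5]
  Insert 8 (step 9): P = [1, 3, 4, 6, 8] / [2, 7, 9] / [5];  Q = [1, 2, 6, 7, 9] / [3, 4, 8] / [5]
Final shape: (5, 3, 1).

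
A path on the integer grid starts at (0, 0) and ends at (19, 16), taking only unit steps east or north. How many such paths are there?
Number of paths = 4059928950

A monotone lattice path from (0, 0) to (19, 16) consists of 19 east steps and 16 north steps in some order, so it is determined by which 19 of the 35 steps are east. The count is C(35, 19) = 4059928950.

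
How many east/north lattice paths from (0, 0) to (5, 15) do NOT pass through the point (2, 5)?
Number of paths = 9498

Total paths from (0, 0) to (5, 15): C(20, 5) = 15504. Paths through (2, 5): (paths (0, 0) → (2, 5)) × (paths (2, 5) → (5, 15)) = C(7, 2) · C(13, 3) = 21 · 286 = 6006. Avoidance count = 15504 − 6006 = 9498.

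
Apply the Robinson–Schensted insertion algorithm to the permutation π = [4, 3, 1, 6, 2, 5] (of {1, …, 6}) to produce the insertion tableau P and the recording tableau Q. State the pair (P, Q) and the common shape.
P = [1, 2, 5] / [3, 6] / [4];  Q = [1, 4, 6] / [2, 5] / [3];  common shape = (3, 2, 1)

Row-insert the values π_1, π_2, … into P one at a time, bumping the leftmost entry strictly greater than the inserted value down to the next row. The recording tableau Q records, in position (i, j), the step at which that cell was added to P.
  Insert 4 (step 1): P = [4];  Q = [1]
  Insert 3 (step 2): P = [3] / [4];  Q = [1] / [2]
  Insert 1 (step 3): P = [1] / [3] / [4];  Q = [1] / [2] / [3]
  Insert 6 (step 4): P = [1, 6] / [3] / [4];  Q = [1, 4] / [2] / [3]
  Insert 2 (step 5): P = [1, 2] / [3, 6] / [4];  Q = [1, 4] / [2, 5] / [3]
  Insert 5 (step 6): P = [1, 2, 5] / [3, 6] / [4];  Q = [1, 4, 6] / [2, 5] / [3]
Final shape: (3, 2, 1).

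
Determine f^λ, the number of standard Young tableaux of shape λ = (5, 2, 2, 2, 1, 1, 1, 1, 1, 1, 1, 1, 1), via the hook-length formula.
# SYT of shape (5, 2, 2, 2, 1, 1, 1, 1, 1, 1, 1, 1, 1) = 912000

Hook-length formula: f^λ = n! / Π hook(c), product over all cells c of the Young diagram. For λ = (5, 2, 2, 2, 1, 1, 1, 1, 1, 1, 1, 1, 1), n = 20 boxes. Hook lengths by row (left-to-right, top-to-bottom): [17, 7, 3, 2, 1]; [13, 3]; [12, 2]; [11, 1]; [9]; [8]; [7]; [6]; [5]; [4]; [3]; [2]; [1]. Product of hooks = 2667655710720. So f^λ = 20! / 2667655710720 = 2432902008176640000 / 2667655710720 = 912000.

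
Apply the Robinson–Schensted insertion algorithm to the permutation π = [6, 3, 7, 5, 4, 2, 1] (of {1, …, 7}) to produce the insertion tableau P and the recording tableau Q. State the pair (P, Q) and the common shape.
P = [1, 4] / [2, 7] / [3] / [5] / [6];  Q = [1, 3] / [2, 4] / [5] / [6] / [7];  common shape = (2, 2, 1, 1, 1)

Row-insert the values π_1, π_2, … into P one at a time, bumping the leftmost entry strictly greater than the inserted value down to the next row. The recording tableau Q records, in position (i, j), the step at which that cell was added to P.
  Insert 6 (step 1): P = [6];  Q = [1]
  Insert 3 (step 2): P = [3] / [6];  Q = [1] / [2]
  Insert 7 (step 3): P = [3, 7] / [6];  Q = [1, 3] / [2]
  Insert 5 (step 4): P = [3, 5] / [6, 7];  Q = [1, 3] / [2, 4]
  Insert 4 (step 5): P = [3, 4] / [5, 7] / [6];  Q = [1, 3] / [2, 4] / [5]
  Insert 2 (step 6): P = [2, 4] / [3, 7] / [5] / [6];  Q = [1, 3] / [2, 4] / [5] / [6]
  Insert 1 (step 7): P = [1, 4] / [2, 7] / [3] / [5] / [6];  Q = [1, 3] / [2, 4] / [5] / [6] / [7]
Final shape: (2, 2, 1, 1, 1).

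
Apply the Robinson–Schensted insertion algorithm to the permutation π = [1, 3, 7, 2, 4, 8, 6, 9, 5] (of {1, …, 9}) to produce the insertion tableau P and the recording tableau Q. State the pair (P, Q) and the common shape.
P = [1, 2, 4, 5, 9] / [3, 6, 8] / [7];  Q = [1, 2, 3, 6, 8] / [4, 5, 7] / [9];  common shape = (5, 3, 1)

Row-insert the values π_1, π_2, … into P one at a time, bumping the leftmost entry strictly greater than the inserted value down to the next row. The recording tableau Q records, in position (i, j), the step at which that cell was added to P.
  Insert 1 (step 1): P = [1];  Q = [1]
  Insert 3 (step 2): P = [1, 3];  Q = [1, 2]
  Insert 7 (step 3): P = [1, 3, 7];  Q = [1, 2, 3]
  Insert 2 (step 4): P = [1, 2, 7] / [3];  Q = [1, 2, 3] / [4]
  Insert 4 (step 5): P = [1, 2, 4] / [3, 7];  Q = [1, 2, 3] / [4, 5]
  Insert 8 (step 6): P = [1, 2, 4, 8] / [3, 7];  Q = [1, 2, 3, 6] / [4, 5]
  Insert 6 (step 7): P = [1, 2, 4, 6] / [3, 7, 8];  Q = [1, 2, 3, 6] / [4, 5, 7]
  Insert 9 (step 8): P = [1, 2, 4, 6, 9] / [3, 7, 8];  Q = [1, 2, 3, 6, 8] / [4, 5, 7]
  Insert 5 (step 9): P = [1, 2, 4, 5, 9] / [3, 6, 8] / [7];  Q = [1, 2, 3, 6, 8] / [4, 5, 7] / [9]
Final shape: (5, 3, 1).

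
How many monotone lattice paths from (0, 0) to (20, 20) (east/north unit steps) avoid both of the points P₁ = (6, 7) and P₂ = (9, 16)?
Number of paths = 101153139945

Inclusion–exclusion. Total paths: C(40, 20) = 137846528820. Through P₁: C(13, 6)·C(27, 14) = 34420042800. Through P₂: C(25, 9)·C(15, 11) = 2788660875. Since P₁ is strictly southwest of P₂, a monotone path through both must visit P₁ then P₂; paths through both = C(13, 6)·C(12, 3)·C(15, 11) = 515314800. Avoid both = 137846528820 − 34420042800 − 2788660875 + 515314800 = 101153139945.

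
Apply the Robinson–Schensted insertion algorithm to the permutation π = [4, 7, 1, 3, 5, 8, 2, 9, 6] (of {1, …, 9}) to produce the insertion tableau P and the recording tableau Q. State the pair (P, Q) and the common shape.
P = [1, 2, 5, 6, 9] / [3, 7, 8] / [4];  Q = [1, 2, 5, 6, 8] / [3, 4, 9] / [7];  common shape = (5, 3, 1)

Row-insert the values π_1, π_2, … into P one at a time, bumping the leftmost entry strictly greater than the inserted value down to the next row. The recording tableau Q records, in position (i, j), the step at which that cell was added to P.
  Insert 4 (step 1): P = [4];  Q = [1]
  Insert 7 (step 2): P = [4, 7];  Q = [1, 2]
  Insert 1 (step 3): P = [1, 7] / [4];  Q = [1, 2] / [3]
  Insert 3 (step 4): P = [1, 3] / [4, 7];  Q = [1, 2] / [3, 4]
  Insert 5 (step 5): P = [1, 3, 5] / [4, 7];  Q = [1, 2, 5] / [3, 4]
  Insert 8 (step 6): P = [1, 3, 5, 8] / [4, 7];  Q = [1, 2, 5, 6] / [3, 4]
  Insert 2 (step 7): P = [1, 2, 5, 8] / [3, 7] / [4];  Q = [1, 2, 5, 6] / [3, 4] / [7]
  Insert 9 (step 8): P = [1, 2, 5, 8, 9] / [3, 7] / [4];  Q = [1, 2, 5, 6, 8] / [3, 4] / [7]
  Insert 6 (step 9): P = [1, 2, 5, 6, 9] / [3, 7, 8] / [4];  Q = [1, 2, 5, 6, 8] / [3, 4, 9] / [7]
Final shape: (5, 3, 1).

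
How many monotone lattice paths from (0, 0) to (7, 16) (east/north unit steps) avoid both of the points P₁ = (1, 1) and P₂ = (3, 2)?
Number of paths = 124389

Inclusion–exclusion. Total paths: C(23, 7) = 245157. Through P₁: C(2, 1)·C(21, 6) = 108528. Through P₂: C(5, 3)·C(18, 4) = 30600. Since P₁ is strictly southwest of P₂, a monotone path through both must visit P₁ then P₂; paths through both = C(2, 1)·C(3, 2)·C(18, 4) = 18360. Avoid both = 245157 − 108528 − 30600 + 18360 = 124389.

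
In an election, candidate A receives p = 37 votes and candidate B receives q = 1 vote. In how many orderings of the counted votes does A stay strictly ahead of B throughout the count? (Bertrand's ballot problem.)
Strict-lead orderings = 36

Total orderings of the 38 votes with 37 for A: C(38, 37) = 38. By the Bertrand ballot formula (Cycle Lemma / reflection principle), the number of orderings in which A is strictly ahead of B throughout is (p − q)/(p + q) · C(p + q, p) = (37 − 1)/(37 + 1) · 38 = 36.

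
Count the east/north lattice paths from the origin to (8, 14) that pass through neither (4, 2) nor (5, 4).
Number of paths = 269304

Inclusion–exclusion. Total paths: C(22, 8) = 319770. Through P₁: C(6, 4)·C(16, 4) = 27300. Through P₂: C(9, 5)·C(13, 3) = 36036. Since P₁ is strictly southwest of P₂, a monotone path through both must visit P₁ then P₂; paths through both = C(6, 4)·C(3, 1)·C(13, 3) = 12870. Avoid both = 319770 − 27300 − 36036 + 12870 = 269304.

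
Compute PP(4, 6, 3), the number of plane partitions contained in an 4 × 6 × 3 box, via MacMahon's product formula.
PP(4, 6, 3) = 457380

Evaluate the triple product over i = 1..4, j = 1..6, k = 1..3. The factors are (2/1) · (3/2) · (4/3) · (3/2) · (4/3) · (5/4) · (4/3) · (5/4) · … (72 factors total). The numerators and denominators telescope so the product is an integer; carrying out the multiplication exactly gives PP(4, 6, 3) = 457380.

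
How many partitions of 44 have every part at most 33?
p(44, parts ≤ 33) = 75036

Use the recurrence p(n, m) = p(n, m−1) + p(n−m, m): either the largest part is < m (count p(n, m−1)) or the largest part is exactly m (remove one copy of m, count p(n−m, m)). With p(0, ·) = 1 this gives p(44, parts ≤ 33) = 75036. (By conjugating Young diagrams, this also counts partitions of 44 into at most 33 parts.)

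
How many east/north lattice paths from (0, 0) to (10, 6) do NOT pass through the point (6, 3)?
Number of paths = 5068

Total paths from (0, 0) to (10, 6): C(16, 10) = 8008. Paths through (6, 3): (paths (0, 0) → (6, 3)) × (paths (6, 3) → (10, 6)) = C(9, 6) · C(7, 4) = 84 · 35 = 2940. Avoidance count = 8008 − 2940 = 5068.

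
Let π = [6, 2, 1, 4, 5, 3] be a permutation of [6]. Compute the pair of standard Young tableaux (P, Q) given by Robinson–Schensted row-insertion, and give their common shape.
P = [1, 3, 5] / [2, 4] / [6];  Q = [1, 4, 5] / [2, 6] / [3];  common shape = (3, 2, 1)

Row-insert the values π_1, π_2, … into P one at a time, bumping the leftmost entry strictly greater than the inserted value down to the next row. The recording tableau Q records, in position (i, j), the step at which that cell was added to P.
  Insert 6 (step 1): P = [6];  Q = [1]
  Insert 2 (step 2): P = [2] / [6];  Q = [1] / [2]
  Insert 1 (step 3): P = [1] / [2] / [6];  Q = [1] / [2] / [3]
  Insert 4 (step 4): P = [1, 4] / [2] / [6];  Q = [1, 4] / [2] / [3]
  Insert 5 (step 5): P = [1, 4, 5] / [2] / [6];  Q = [1, 4, 5] / [2] / [3]
  Insert 3 (step 6): P = [1, 3, 5] / [2, 4] / [6];  Q = [1, 4, 5] / [2, 6] / [3]
Final shape: (3, 2, 1).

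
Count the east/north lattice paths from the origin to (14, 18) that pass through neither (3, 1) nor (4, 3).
Number of paths = 310357400

Inclusion–exclusion. Total paths: C(32, 14) = 471435600. Through P₁: C(4, 3)·C(28, 11) = 85896720. Through P₂: C(7, 4)·C(25, 10) = 114406600. Since P₁ is strictly southwest of P₂, a monotone path through both must visit P₁ then P₂; paths through both = C(4, 3)·C(3, 1)·C(25, 10) = 39225120. Avoid both = 471435600 − 85896720 − 114406600 + 39225120 = 310357400.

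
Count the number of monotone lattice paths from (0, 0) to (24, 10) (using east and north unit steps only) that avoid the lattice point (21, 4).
Number of paths = 130065540

Total paths from (0, 0) to (24, 10): C(34, 24) = 131128140. Paths through (21, 4): (paths (0, 0) → (21, 4)) × (paths (21, 4) → (24, 10)) = C(25, 21) · C(9, 3) = 12650 · 84 = 1062600. Avoidance count = 131128140 − 1062600 = 130065540.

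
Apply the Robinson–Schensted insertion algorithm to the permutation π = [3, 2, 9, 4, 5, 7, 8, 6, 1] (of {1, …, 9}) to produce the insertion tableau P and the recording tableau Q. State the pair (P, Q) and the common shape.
P = [1, 4, 5, 6, 8] / [2, 7] / [3] / [9];  Q = [1, 3, 5, 6, 7] / [2, 4] / [8] / [9];  common shape = (5, 2, 1, 1)

Row-insert the values π_1, π_2, … into P one at a time, bumping the leftmost entry strictly greater than the inserted value down to the next row. The recording tableau Q records, in position (i, j), the step at which that cell was added to P.
  Insert 3 (step 1): P = [3];  Q = [1]
  Insert 2 (step 2): P = [2] / [3];  Q = [1] / [2]
  Insert 9 (step 3): P = [2, 9] / [3];  Q = [1, 3] / [2]
  Insert 4 (step 4): P = [2, 4] / [3, 9];  Q = [1, 3] / [2, 4]
  Insert 5 (step 5): P = [2, 4, 5] / [3, 9];  Q = [1, 3, 5] / [2, 4]
  Insert 7 (step 6): P = [2, 4, 5, 7] / [3, 9];  Q = [1, 3, 5, 6] / [2, 4]
  Insert 8 (step 7): P = [2, 4, 5, 7, 8] / [3, 9];  Q = [1, 3, 5, 6, 7] / [2, 4]
  Insert 6 (step 8): P = [2, 4, 5, 6, 8] / [3, 7] / [9];  Q = [1, 3, 5, 6, 7] / [2, 4] / [8]
  Insert 1 (step 9): P = [1, 4, 5, 6, 8] / [2, 7] / [3] / [9];  Q = [1, 3, 5, 6, 7] / [2, 4] / [8] / [9]
Final shape: (5, 2, 1, 1).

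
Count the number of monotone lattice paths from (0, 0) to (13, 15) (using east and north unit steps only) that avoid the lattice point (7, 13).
Number of paths = 35271600

Total paths from (0, 0) to (13, 15): C(28, 13) = 37442160. Paths through (7, 13): (paths (0, 0) → (7, 13)) × (paths (7, 13) → (13, 15)) = C(20, 7) · C(8, 6) = 77520 · 28 = 2170560. Avoidance count = 37442160 − 2170560 = 35271600.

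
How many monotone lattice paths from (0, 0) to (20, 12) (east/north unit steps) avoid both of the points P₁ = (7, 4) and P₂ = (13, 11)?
Number of paths = 143202228

Inclusion–exclusion. Total paths: C(32, 20) = 225792840. Through P₁: C(11, 7)·C(21, 13) = 67151700. Through P₂: C(24, 13)·C(8, 7) = 19969152. Since P₁ is strictly southwest of P₂, a monotone path through both must visit P₁ then P₂; paths through both = C(11, 7)·C(13, 6)·C(8, 7) = 4530240. Avoid both = 225792840 − 67151700 − 19969152 + 4530240 = 143202228.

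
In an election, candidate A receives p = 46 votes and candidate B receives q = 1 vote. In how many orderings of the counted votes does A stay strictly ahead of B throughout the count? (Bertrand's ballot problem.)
Strict-lead orderings = 45

Total orderings of the 47 votes with 46 for A: C(47, 46) = 47. By the Bertrand ballot formula (Cycle Lemma / reflection principle), the number of orderings in which A is strictly ahead of B throughout is (p − q)/(p + q) · C(p + q, p) = (46 − 1)/(46 + 1) · 47 = 45.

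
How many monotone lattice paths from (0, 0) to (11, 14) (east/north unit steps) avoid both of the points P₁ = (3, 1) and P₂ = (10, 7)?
Number of paths = 3542768

Inclusion–exclusion. Total paths: C(25, 11) = 4457400. Through P₁: C(4, 3)·C(21, 8) = 813960. Through P₂: C(17, 10)·C(8, 1) = 155584. Since P₁ is strictly southwest of P₂, a monotone path through both must visit P₁ then P₂; paths through both = C(4, 3)·C(13, 7)·C(8, 1) = 54912. Avoid both = 4457400 − 813960 − 155584 + 54912 = 3542768.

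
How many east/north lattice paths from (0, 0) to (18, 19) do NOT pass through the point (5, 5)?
Number of paths = 12617940300

Total paths from (0, 0) to (18, 19): C(37, 18) = 17672631900. Paths through (5, 5): (paths (0, 0) → (5, 5)) × (paths (5, 5) → (18, 19)) = C(10, 5) · C(27, 13) = 252 · 20058300 = 5054691600. Avoidance count = 17672631900 − 5054691600 = 12617940300.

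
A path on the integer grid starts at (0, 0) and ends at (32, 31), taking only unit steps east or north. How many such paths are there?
Number of paths = 916312070471295267

A monotone lattice path from (0, 0) to (32, 31) consists of 32 east steps and 31 north steps in some order, so it is determined by which 32 of the 63 steps are east. The count is C(63, 32) = 916312070471295267.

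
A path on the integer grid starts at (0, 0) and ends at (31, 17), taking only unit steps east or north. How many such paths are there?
Number of paths = 4244421484512

A monotone lattice path from (0, 0) to (31, 17) consists of 31 east steps and 17 north steps in some order, so it is determined by which 31 of the 48 steps are east. The count is C(48, 31) = 4244421484512.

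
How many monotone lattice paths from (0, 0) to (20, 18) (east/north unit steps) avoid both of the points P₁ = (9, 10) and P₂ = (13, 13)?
Number of paths = 20919329574

Inclusion–exclusion. Total paths: C(38, 20) = 33578000610. Through P₁: C(19, 9)·C(19, 11) = 6982113996. Through P₂: C(26, 13)·C(12, 7) = 8237275200. Since P₁ is strictly southwest of P₂, a monotone path through both must visit P₁ then P₂; paths through both = C(19, 9)·C(7, 4)·C(12, 7) = 2560718160. Avoid both = 33578000610 − 6982113996 − 8237275200 + 2560718160 = 20919329574.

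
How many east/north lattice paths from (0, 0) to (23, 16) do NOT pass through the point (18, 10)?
Number of paths = 31648384170

Total paths from (0, 0) to (23, 16): C(39, 23) = 37711260990. Paths through (18, 10): (paths (0, 0) → (18, 10)) × (paths (18, 10) → (23, 16)) = C(28, 18) · C(11, 5) = 13123110 · 462 = 6062876820. Avoidance count = 37711260990 − 6062876820 = 31648384170.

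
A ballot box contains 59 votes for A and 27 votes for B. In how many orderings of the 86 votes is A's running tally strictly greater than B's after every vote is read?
Strict-lead orderings = 5969617244675945172480

Total orderings of the 86 votes with 59 for A: C(86, 59) = 16043346345066602651040. By the Bertrand ballot formula (Cycle Lemma / reflection principle), the number of orderings in which A is strictly ahead of B throughout is (p − q)/(p + q) · C(p + q, p) = (59 − 27)/(59 + 27) · 16043346345066602651040 = 5969617244675945172480.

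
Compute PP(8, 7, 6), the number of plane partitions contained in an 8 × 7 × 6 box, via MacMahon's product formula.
PP(8, 7, 6) = 19702998159210080

Evaluate the triple product over i = 1..8, j = 1..7, k = 1..6. The factors are (2/1) · (3/2) · (4/3) · (5/4) · (6/5) · (7/6) · (3/2) · (4/3) · … (336 factors total). The numerators and denominators telescope so the product is an integer; carrying out the multiplication exactly gives PP(8, 7, 6) = 19702998159210080.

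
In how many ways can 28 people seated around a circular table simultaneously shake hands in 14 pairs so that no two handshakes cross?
C_14 = 2674440

These noncrossing handshakes are counted by the Catalan number C_n = (1/(n + 1)) · C(2n, n). For n = 14: C_14 = (1/15) · C(28, 14) = 40116600/15 = 2674440.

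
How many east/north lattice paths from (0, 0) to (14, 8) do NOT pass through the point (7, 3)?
Number of paths = 224730

Total paths from (0, 0) to (14, 8): C(22, 14) = 319770. Paths through (7, 3): (paths (0, 0) → (7, 3)) × (paths (7, 3) → (14, 8)) = C(10, 7) · C(12, 7) = 120 · 792 = 95040. Avoidance count = 319770 − 95040 = 224730.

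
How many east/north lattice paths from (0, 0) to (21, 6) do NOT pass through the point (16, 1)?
Number of paths = 291726

Total paths from (0, 0) to (21, 6): C(27, 21) = 296010. Paths through (16, 1): (paths (0, 0) → (16, 1)) × (paths (16, 1) → (21, 6)) = C(17, 16) · C(10, 5) = 17 · 252 = 4284. Avoidance count = 296010 − 4284 = 291726.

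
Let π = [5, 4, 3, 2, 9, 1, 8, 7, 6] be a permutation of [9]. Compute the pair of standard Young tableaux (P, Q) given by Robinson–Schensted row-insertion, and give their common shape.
P = [1, 6] / [2, 7] / [3, 8] / [4, 9] / [5];  Q = [1, 5] / [2, 7] / [3, 8] / [4, 9] / [6];  common shape = (2, 2, 2, 2, 1)

Row-insert the values π_1, π_2, … into P one at a time, bumping the leftmost entry strictly greater than the inserted value down to the next row. The recording tableau Q records, in position (i, j), the step at which that cell was added to P.
  Insert 5 (step 1): P = [5];  Q = [1]
  Insert 4 (step 2): P = [4] / [5];  Q = [1] / [2]
  Insert 3 (step 3): P = [3] / [4] / [5];  Q = [1] / [2] / [3]
  Insert 2 (step 4): P = [2] / [3] / [4] / [5];  Q = [1] / [2] / [3] / [4]
  Insert 9 (step 5): P = [2, 9] / [3] / [4] / [5];  Q = [1, 5] / [2] / [3] / [4]
  Insert 1 (step 6): P = [1, 9] / [2] / [3] / [4] / [5];  Q = [1, 5] / [2] / [3] / [4] / [6]
  Insert 8 (step 7): P = [1, 8] / [2, 9] / [3] / [4] / [5];  Q = [1, 5] / [2, 7] / [3] / [4] / [6]
  Insert 7 (step 8): P = [1, 7] / [2, 8] / [3, 9] / [4] / [5];  Q = [1, 5] / [2, 7] / [3, 8] / [4] / [6]
  Insert 6 (step 9): P = [1, 6] / [2, 7] / [3, 8] / [4, 9] / [5];  Q = [1, 5] / [2, 7] / [3, 8] / [4, 9] / [6]
Final shape: (2, 2, 2, 2, 1).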